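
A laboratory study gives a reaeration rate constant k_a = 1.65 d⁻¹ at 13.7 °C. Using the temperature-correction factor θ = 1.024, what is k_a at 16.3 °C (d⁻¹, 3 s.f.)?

k_a ≈ 1.75 d⁻¹

k_a(T₂) = k_a(T₁) · θ^(T₂−T₁) = 1.65 × 1.024^(16.3−13.7)
= 1.65 × 1.024^2.60 = 1.65 × 1.064 = 1.755 d⁻¹.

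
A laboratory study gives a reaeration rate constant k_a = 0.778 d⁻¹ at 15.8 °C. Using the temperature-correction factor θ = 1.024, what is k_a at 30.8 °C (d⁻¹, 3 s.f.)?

k_a(T₂) = k_a(T₁) · θ^(T₂−T₁) = 0.778 × 1.024^(30.8−15.8)
= 0.778 × 1.024^15.0 = 0.778 × 1.427 = 1.110 d⁻¹.

k_a ≈ 1.11 d⁻¹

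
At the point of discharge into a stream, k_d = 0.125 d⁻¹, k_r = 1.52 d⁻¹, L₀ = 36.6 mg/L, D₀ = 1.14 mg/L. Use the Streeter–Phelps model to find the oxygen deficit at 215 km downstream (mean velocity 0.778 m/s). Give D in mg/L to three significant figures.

Travel time t = x/v = 215 km / (0.778 m/s) = 215000 m / 0.778 m/s = 276300 s = 3.198 d.
k_d L₀/(k_r−k_d) = 0.125×36.6/(1.52−0.125) = 4.575/1.395 = 3.280 mg/L.
e^(−k_d t) = e^(−0.125×3.198) = 0.6704; e^(−k_r t) = e^(−1.52×3.198) = 0.007737.
D = 3.280 × (0.6704 − 0.007737) + 1.14 × 0.007737 = 2.173 + 0.008820 = 2.182 mg/L.

D ≈ 2.18 mg/L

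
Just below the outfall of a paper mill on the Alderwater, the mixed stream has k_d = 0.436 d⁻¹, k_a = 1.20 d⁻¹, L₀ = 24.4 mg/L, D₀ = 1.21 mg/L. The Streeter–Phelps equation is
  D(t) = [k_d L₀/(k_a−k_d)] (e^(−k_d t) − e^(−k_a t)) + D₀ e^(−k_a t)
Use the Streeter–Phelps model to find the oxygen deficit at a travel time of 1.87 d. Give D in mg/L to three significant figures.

D ≈ 4.81 mg/L

k_d L₀/(k_a−k_d) = 0.436×24.4/(1.20−0.436) = 10.64/0.7640 = 13.92 mg/L.
e^(−k_d t) = e^(−0.436×1.870) = 0.4425; e^(−k_a t) = e^(−1.20×1.870) = 0.1060.
D = 13.92 × (0.4425 − 0.1060) + 1.21 × 0.1060 = 4.685 + 0.1283 = 4.813 mg/L.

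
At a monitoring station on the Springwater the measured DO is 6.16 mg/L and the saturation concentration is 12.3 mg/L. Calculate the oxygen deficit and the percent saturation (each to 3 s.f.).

D ≈ 6.14 mg/L; 50.1 % saturation

D = C_s − C = 12.3 − 6.16 = 6.14 mg/L.
% saturation = 6.16/12.3 × 100 = 50.1 %.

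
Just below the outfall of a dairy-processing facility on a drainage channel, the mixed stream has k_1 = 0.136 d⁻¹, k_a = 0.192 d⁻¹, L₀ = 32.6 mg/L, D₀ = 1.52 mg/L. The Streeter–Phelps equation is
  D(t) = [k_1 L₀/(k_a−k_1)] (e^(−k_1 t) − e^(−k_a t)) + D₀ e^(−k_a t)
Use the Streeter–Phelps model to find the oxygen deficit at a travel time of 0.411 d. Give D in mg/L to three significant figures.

k_1 L₀/(k_a−k_1) = 0.136×32.6/(0.192−0.136) = 4.434/0.05600 = 79.17 mg/L.
e^(−k_1 t) = e^(−0.136×0.4110) = 0.9456; e^(−k_a t) = e^(−0.192×0.4110) = 0.9241.
D = 79.17 × (0.9456 − 0.9241) + 1.52 × 0.9241 = 1.703 + 1.405 = 3.108 mg/L.

D ≈ 3.11 mg/L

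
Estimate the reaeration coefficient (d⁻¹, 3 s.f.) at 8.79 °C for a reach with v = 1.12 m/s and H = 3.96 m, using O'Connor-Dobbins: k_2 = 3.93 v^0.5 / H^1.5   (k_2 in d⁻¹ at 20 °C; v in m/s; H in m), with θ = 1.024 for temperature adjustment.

k_2(20) = 3.93 × 1.12^0.5 / 3.96^1.5 = 3.93 × 1.058 / 7.880 = 0.5278 d⁻¹.
k_2(8.79) = 0.5278 × 1.024^(8.79−20) = 0.5278 × 0.7665 = 0.4046 d⁻¹.

k_2 ≈ 0.405 d⁻¹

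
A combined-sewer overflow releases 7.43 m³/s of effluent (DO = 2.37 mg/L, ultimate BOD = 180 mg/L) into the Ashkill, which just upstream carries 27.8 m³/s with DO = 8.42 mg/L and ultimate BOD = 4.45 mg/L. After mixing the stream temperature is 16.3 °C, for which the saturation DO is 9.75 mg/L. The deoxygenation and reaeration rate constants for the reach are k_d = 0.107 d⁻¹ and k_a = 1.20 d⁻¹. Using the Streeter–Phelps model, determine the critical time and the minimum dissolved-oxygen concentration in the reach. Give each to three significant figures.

t_c ≈ 1.27 d; minimum DO ≈ 6.52 mg/L

Mixed DO = (27.8×8.42 + 7.43×2.37)/(27.8+7.43) = 251.7/35.23 = 7.144 mg/L.
Mixed L₀ = (27.8×4.45 + 7.43×180)/(35.23) = 1461/35.23 = 41.47 mg/L.
Initial deficit D₀ = C_s − DO₀ = 9.75 − 7.144 = 2.606 mg/L.
t_c = (1/1.093) ln[(1.20/0.107)(1 − 2.606×1.093/(0.107×41.47))] = 0.9149 × ln(4.017) = 1.272 d.
D_c = (0.107/1.20) × 41.47 × e^(−0.107×1.272) = 0.08917 × 41.47 × 0.8727 = 3.227 mg/L.
Minimum DO = 9.75 − 3.227 = 6.523 mg/L.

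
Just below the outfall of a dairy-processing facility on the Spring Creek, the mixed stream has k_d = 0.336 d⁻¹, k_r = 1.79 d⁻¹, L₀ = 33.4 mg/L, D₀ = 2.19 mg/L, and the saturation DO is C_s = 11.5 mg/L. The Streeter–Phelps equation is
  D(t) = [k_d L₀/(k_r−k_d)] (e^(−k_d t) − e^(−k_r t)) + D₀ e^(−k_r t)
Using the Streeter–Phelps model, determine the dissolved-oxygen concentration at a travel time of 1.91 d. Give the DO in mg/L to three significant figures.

k_d L₀/(k_r−k_d) = 0.336×33.4/(1.79−0.336) = 11.22/1.454 = 7.718 mg/L.
e^(−k_d t) = e^(−0.336×1.910) = 0.5264; e^(−k_r t) = e^(−1.79×1.910) = 0.03275.
D = 7.718 × (0.5264 − 0.03275) + 2.19 × 0.03275 = 3.810 + 0.07172 = 3.882 mg/L.
DO = C_s − D = 11.5 − 3.882 = 7.618 mg/L.

DO ≈ 7.62 mg/L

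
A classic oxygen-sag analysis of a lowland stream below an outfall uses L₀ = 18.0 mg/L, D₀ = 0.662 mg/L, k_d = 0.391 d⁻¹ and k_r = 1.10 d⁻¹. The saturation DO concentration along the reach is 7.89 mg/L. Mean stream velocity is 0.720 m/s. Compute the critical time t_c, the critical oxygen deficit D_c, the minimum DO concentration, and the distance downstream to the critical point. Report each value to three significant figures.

With k_r/k_d = 2.813 and 1 − D₀(k_r−k_d)/(k_d L₀) = 0.9333,
t_c = ln(2.813 × 0.9333) / (1.10 − 0.391) = ln(2.626) / 0.7090 = 0.9653/0.7090 = 1.362 d.
L(t_c) = L₀ e^(−k_d t_c) = 18.0 × 0.5872 = 10.57 mg/L, and at the critical point k_r D_c = k_d L, so D_c = (0.391/1.10) × 10.57 = 3.757 mg/L.
Minimum DO = C_s − D_c = 7.89 − 3.757 = 4.133 mg/L.
x_c = v t_c = 0.720 m/s × 1.362 d × 86400 s/d = 84700 m ≈ 84.7 km.

t_c ≈ 1.36 d; D_c ≈ 3.76 mg/L; min DO ≈ 4.13 mg/L; x_c ≈ 84.7 km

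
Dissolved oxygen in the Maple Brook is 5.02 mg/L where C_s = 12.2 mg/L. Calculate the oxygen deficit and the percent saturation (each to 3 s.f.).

D ≈ 7.18 mg/L; 41.1 % saturation

D = C_s − C = 12.2 − 5.02 = 7.18 mg/L.
% saturation = 5.02/12.2 × 100 = 41.1 %.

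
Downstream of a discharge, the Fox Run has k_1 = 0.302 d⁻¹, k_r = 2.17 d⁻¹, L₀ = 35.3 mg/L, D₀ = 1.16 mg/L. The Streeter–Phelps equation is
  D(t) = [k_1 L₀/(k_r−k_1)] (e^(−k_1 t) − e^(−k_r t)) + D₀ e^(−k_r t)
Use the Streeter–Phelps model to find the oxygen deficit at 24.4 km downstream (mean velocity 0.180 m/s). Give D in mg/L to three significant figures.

D ≈ 3.40 mg/L

Travel time t = x/v = 24.4 km / (0.180 m/s) = 24400 m / 0.180 m/s = 135600 s = 1.569 d.
k_1 L₀/(k_r−k_1) = 0.302×35.3/(2.17−0.302) = 10.66/1.868 = 5.707 mg/L.
e^(−k_1 t) = e^(−0.302×1.569) = 0.6226; e^(−k_r t) = e^(−2.17×1.569) = 0.03322.
D = 5.707 × (0.6226 − 0.03322) + 1.16 × 0.03322 = 3.364 + 0.03854 = 3.402 mg/L.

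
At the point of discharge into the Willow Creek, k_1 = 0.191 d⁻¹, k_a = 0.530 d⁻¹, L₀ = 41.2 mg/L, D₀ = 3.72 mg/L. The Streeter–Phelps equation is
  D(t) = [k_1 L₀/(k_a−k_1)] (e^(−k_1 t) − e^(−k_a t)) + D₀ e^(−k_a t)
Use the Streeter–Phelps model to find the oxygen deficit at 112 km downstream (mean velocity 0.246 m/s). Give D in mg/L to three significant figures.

D ≈ 7.29 mg/L

Travel time t = x/v = 112 km / (0.246 m/s) = 112000 m / 0.246 m/s = 455300 s = 5.269 d.
k_1 L₀/(k_a−k_1) = 0.191×41.2/(0.530−0.191) = 7.869/0.3390 = 23.21 mg/L.
e^(−k_1 t) = e^(−0.191×5.269) = 0.3655; e^(−k_a t) = e^(−0.530×5.269) = 0.06125.
D = 23.21 × (0.3655 − 0.06125) + 3.72 × 0.06125 = 7.063 + 0.2278 = 7.291 mg/L.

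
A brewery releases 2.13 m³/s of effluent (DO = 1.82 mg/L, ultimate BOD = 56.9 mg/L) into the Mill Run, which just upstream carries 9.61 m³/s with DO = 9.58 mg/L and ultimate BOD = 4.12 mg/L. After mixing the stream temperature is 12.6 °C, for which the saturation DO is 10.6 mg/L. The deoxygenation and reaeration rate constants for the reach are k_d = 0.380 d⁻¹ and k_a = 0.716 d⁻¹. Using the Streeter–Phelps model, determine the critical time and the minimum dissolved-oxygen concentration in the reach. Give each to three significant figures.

t_c ≈ 1.38 d; minimum DO ≈ 6.29 mg/L

Mixed DO = (9.61×9.58 + 2.13×1.82)/(9.61+2.13) = 95.94/11.74 = 8.172 mg/L.
Mixed L₀ = (9.61×4.12 + 2.13×56.9)/(11.74) = 160.8/11.74 = 13.70 mg/L.
Initial deficit D₀ = C_s − DO₀ = 10.6 − 8.172 = 2.428 mg/L.
t_c = (1/0.3360) ln[(0.716/0.380)(1 − 2.428×0.3360/(0.380×13.70))] = 2.976 × ln(1.589) = 1.378 d.
D_c = (0.380/0.716) × 13.70 × e^(−0.380×1.378) = 0.5307 × 13.70 × 0.5924 = 4.306 mg/L.
Minimum DO = 10.6 − 4.306 = 6.294 mg/L.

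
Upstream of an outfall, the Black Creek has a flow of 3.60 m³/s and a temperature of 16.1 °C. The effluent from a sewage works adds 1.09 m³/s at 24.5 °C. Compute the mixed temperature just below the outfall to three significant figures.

18.1 °C

Flow-weighted mixing: C = (Q_r C_r + Q_w C_w)/(Q_r + Q_w)
= (3.60×16.1 + 1.09×24.5)/(3.60 + 1.09) = 84.67/4.690 = 18.05 °C.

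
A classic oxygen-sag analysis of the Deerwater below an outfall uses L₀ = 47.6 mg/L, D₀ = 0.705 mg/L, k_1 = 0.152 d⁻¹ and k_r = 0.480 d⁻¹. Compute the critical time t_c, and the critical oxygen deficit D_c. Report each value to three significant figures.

With k_r/k_1 = 3.158 and 1 − D₀(k_r−k_1)/(k_1 L₀) = 0.9680,
t_c = ln(3.158 × 0.9680) / (0.480 − 0.152) = ln(3.057) / 0.3280 = 1.117/0.3280 = 3.407 d.
L(t_c) = L₀ e^(−k_1 t_c) = 47.6 × 0.5958 = 28.36 mg/L, and at the critical point k_r D_c = k_1 L, so D_c = (0.152/0.480) × 28.36 = 8.981 mg/L.

t_c ≈ 3.41 d; D_c ≈ 8.98 mg/L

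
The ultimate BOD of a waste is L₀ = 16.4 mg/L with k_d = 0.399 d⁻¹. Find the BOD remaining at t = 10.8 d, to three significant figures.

L ≈ 0.220 mg/L

L_t = L₀ e^(−k_d t) = 16.4 × e^(−0.399×10.8) = 16.4 × 0.01344 = 0.2205 mg/L.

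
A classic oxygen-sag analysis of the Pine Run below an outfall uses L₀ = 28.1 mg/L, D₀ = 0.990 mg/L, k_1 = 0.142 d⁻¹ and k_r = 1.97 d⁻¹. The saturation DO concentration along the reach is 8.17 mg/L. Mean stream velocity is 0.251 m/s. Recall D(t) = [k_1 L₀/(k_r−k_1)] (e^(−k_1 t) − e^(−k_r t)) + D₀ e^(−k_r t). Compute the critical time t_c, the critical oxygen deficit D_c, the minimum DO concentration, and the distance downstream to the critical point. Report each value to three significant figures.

At the critical point dD/dt = 0, so k_1 L₀ e^(−k_1 t) = k_r D. Substituting D(t) from the Streeter–Phelps equation and solving for t gives
t_c = ln[(k_r/k_1)(1 − D₀(k_r−k_1)/(k_1 L₀))] / (k_r−k_1).
Here k_r−k_1 = 1.828 d⁻¹ and 1 − D₀(k_r−k_1)/(k_1 L₀) = 1 − 0.990×1.828/(0.142×28.1) = 0.5465, so
t_c = ln(13.87 × 0.5465) / 1.828 = 2.026 / 1.828 = 1.108 d.
L(t_c) = L₀ e^(−k_1 t_c) = 28.1 × 0.8544 = 24.01 mg/L, and at the critical point k_r D_c = k_1 L, so D_c = (0.142/1.97) × 24.01 = 1.731 mg/L.
Minimum DO = C_s − D_c = 8.17 − 1.731 = 6.439 mg/L.
x_c = v t_c = 0.251 m/s × 1.108 d × 86400 s/d = 24030 m ≈ 24.0 km.

t_c ≈ 1.11 d; D_c ≈ 1.73 mg/L; min DO ≈ 6.44 mg/L; x_c ≈ 24.0 km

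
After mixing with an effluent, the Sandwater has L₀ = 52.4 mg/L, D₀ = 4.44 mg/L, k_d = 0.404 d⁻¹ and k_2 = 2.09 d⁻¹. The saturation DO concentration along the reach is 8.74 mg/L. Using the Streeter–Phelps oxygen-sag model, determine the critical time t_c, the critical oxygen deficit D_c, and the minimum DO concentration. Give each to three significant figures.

At the critical point dD/dt = 0, so k_d L₀ e^(−k_d t) = k_2 D. Substituting D(t) from the Streeter–Phelps equation and solving for t gives
t_c = ln[(k_2/k_d)(1 − D₀(k_2−k_d)/(k_d L₀))] / (k_2−k_d).
Here k_2−k_d = 1.686 d⁻¹ and 1 − D₀(k_2−k_d)/(k_d L₀) = 1 − 4.44×1.686/(0.404×52.4) = 0.6464, so
t_c = ln(5.173 × 0.6464) / 1.686 = 1.207 / 1.686 = 0.7160 d.
D_c = (k_d/k_2) L₀ e^(−k_d t_c) = (0.404/2.09) × 52.4 × e^(−0.404×0.7160) = 0.1933 × 52.4 × 0.7488 = 7.585 mg/L.
Minimum DO = C_s − D_c = 8.74 − 7.585 = 1.155 mg/L.

t_c ≈ 0.716 d; D_c ≈ 7.58 mg/L; min DO ≈ 1.16 mg/L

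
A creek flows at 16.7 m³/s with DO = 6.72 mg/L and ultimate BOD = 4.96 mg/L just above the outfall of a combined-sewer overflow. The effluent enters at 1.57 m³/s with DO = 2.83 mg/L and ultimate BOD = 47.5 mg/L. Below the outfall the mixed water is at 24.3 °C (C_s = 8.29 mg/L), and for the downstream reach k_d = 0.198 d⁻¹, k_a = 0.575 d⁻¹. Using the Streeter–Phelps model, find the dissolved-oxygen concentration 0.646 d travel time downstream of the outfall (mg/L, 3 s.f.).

DO ≈ 6.12 mg/L

Mixed DO = (16.7×6.72 + 1.57×2.83)/(16.7+1.57) = 116.7/18.27 = 6.386 mg/L.
Mixed L₀ = (16.7×4.96 + 1.57×47.5)/(18.27) = 157.4/18.27 = 8.616 mg/L.
Initial deficit D₀ = C_s − DO₀ = 8.29 − 6.386 = 1.904 mg/L.
D(0.646) = [0.198×8.616/(0.575−0.198)](e^(−0.198×0.646) − e^(−0.575×0.646)) + 1.904 e^(−0.575×0.646)
= 4.525 × (0.8799 − 0.6897) + 1.904 × 0.6897 = 2.174 mg/L.
DO = 8.29 − 2.174 = 6.116 mg/L.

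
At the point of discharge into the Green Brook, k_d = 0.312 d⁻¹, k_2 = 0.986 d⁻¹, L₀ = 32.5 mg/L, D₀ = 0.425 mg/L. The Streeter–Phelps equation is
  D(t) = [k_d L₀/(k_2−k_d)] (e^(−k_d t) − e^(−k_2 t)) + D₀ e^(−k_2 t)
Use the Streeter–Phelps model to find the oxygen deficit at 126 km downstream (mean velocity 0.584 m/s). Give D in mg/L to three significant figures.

Travel time t = x/v = 126 km / (0.584 m/s) = 126000 m / 0.584 m/s = 215800 s = 2.497 d.
k_d L₀/(k_2−k_d) = 0.312×32.5/(0.986−0.312) = 10.14/0.6740 = 15.04 mg/L.
e^(−k_d t) = e^(−0.312×2.497) = 0.4588; e^(−k_2 t) = e^(−0.986×2.497) = 0.08525.
D = 15.04 × (0.4588 − 0.08525) + 0.425 × 0.08525 = 5.620 + 0.03623 = 5.656 mg/L.

D ≈ 5.66 mg/L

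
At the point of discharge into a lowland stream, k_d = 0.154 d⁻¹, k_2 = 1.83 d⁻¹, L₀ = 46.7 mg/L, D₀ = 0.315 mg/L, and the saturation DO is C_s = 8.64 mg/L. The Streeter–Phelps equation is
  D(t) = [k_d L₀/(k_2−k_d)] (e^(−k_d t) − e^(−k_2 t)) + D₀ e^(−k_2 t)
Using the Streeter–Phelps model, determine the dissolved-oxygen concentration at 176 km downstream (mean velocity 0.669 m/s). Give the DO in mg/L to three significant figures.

DO ≈ 5.97 mg/L

Travel time t = x/v = 176 km / (0.669 m/s) = 176000 m / 0.669 m/s = 263100 s = 3.045 d.
k_d L₀/(k_2−k_d) = 0.154×46.7/(1.83−0.154) = 7.192/1.676 = 4.291 mg/L.
e^(−k_d t) = e^(−0.154×3.045) = 0.6257; e^(−k_2 t) = e^(−1.83×3.045) = 0.003802.
D = 4.291 × (0.6257 − 0.003802) + 0.315 × 0.003802 = 2.669 + 0.001198 = 2.670 mg/L.
DO = C_s − D = 8.64 − 2.670 = 5.970 mg/L.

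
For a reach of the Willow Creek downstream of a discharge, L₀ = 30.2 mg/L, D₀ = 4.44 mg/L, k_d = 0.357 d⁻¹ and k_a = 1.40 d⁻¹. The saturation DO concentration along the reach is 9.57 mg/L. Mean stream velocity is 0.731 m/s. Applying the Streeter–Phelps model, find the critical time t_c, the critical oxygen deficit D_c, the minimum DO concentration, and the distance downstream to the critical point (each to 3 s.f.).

At the critical point dD/dt = 0, so k_d L₀ e^(−k_d t) = k_a D. Substituting D(t) from the Streeter–Phelps equation and solving for t gives
t_c = ln[(k_a/k_d)(1 − D₀(k_a−k_d)/(k_d L₀))] / (k_a−k_d).
Here k_a−k_d = 1.043 d⁻¹ and 1 − D₀(k_a−k_d)/(k_d L₀) = 1 − 4.44×1.043/(0.357×30.2) = 0.5705, so
t_c = ln(3.922 × 0.5705) / 1.043 = 0.8052 / 1.043 = 0.7720 d.
D_c = (k_d/k_a) L₀ e^(−k_d t_c) = (0.357/1.40) × 30.2 × e^(−0.357×0.7720) = 0.2550 × 30.2 × 0.7591 = 5.846 mg/L.
Minimum DO = C_s − D_c = 9.57 − 5.846 = 3.724 mg/L.
x_c = v t_c = 0.731 m/s × 0.7720 d × 86400 s/d = 48760 m ≈ 48.8 km.

t_c ≈ 0.772 d; D_c ≈ 5.85 mg/L; min DO ≈ 3.72 mg/L; x_c ≈ 48.8 km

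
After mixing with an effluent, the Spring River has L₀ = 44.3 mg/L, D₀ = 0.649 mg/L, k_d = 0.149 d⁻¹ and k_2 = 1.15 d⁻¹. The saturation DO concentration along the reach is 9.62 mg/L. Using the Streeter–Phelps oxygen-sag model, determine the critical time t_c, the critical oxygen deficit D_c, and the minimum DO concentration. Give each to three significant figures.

t_c ≈ 1.94 d; D_c ≈ 4.30 mg/L; min DO ≈ 5.32 mg/L

t_c = [1/(k_2−k_d)] ln[(k_2/k_d)(1 − D₀(k_2−k_d)/(k_d L₀))]
= [1/(1.15−0.149)] ln[(1.15/0.149)(1 − 0.649×1.001/(0.149×44.3))]
= (1/1.001) ln[7.718 × 0.9016] = 0.9990 × ln(6.958) = 0.9990 × 1.940 = 1.938 d.
D_c = (k_d/k_2) L₀ e^(−k_d t_c) = (0.149/1.15) × 44.3 × e^(−0.149×1.938) = 0.1296 × 44.3 × 0.7492 = 4.300 mg/L.
Minimum DO = C_s − D_c = 9.62 − 4.300 = 5.320 mg/L.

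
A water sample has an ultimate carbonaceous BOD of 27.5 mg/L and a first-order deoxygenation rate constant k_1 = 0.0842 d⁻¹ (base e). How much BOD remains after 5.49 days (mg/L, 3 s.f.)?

L ≈ 17.3 mg/L

L_t = L₀ e^(−k_1 t) = 27.5 × e^(−0.0842×5.49) = 27.5 × 0.6299 = 17.32 mg/L.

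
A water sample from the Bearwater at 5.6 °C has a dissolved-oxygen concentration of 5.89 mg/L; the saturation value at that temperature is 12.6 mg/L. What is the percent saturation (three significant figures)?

% saturation = C/C_s × 100 = 5.89/12.6 × 100 = 46.7 %.

46.7 % saturation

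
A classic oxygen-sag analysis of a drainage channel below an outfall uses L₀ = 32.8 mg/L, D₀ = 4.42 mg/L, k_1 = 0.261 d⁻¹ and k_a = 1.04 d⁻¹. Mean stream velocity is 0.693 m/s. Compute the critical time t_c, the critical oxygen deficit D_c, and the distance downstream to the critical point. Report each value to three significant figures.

t_c ≈ 1.11 d; D_c ≈ 6.15 mg/L; x_c ≈ 66.7 km

t_c = [1/(k_a−k_1)] ln[(k_a/k_1)(1 − D₀(k_a−k_1)/(k_1 L₀))]
= [1/(1.04−0.261)] ln[(1.04/0.261)(1 − 4.42×0.7790/(0.261×32.8))]
= (1/0.7790) ln[3.985 × 0.5978] = 1.284 × ln(2.382) = 1.284 × 0.8680 = 1.114 d.
L(t_c) = L₀ e^(−k_1 t_c) = 32.8 × 0.7477 = 24.52 mg/L, and at the critical point k_a D_c = k_1 L, so D_c = (0.261/1.04) × 24.52 = 6.154 mg/L.
x_c = v t_c = 0.693 m/s × 1.114 d × 86400 s/d = 66710 m ≈ 66.7 km.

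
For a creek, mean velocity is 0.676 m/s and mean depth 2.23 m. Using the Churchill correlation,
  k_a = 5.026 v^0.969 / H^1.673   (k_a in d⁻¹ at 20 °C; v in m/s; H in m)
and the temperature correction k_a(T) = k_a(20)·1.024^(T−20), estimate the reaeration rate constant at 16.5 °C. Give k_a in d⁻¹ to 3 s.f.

k_a(20) = 5.026 × 0.676^0.969 / 2.23^1.673 = 5.026 × 0.6843 / 3.826 = 0.8989 d⁻¹.
k_a(16.5) = 0.8989 × 1.024^(16.5−20) = 0.8989 × 0.9203 = 0.8273 d⁻¹.

k_a ≈ 0.827 d⁻¹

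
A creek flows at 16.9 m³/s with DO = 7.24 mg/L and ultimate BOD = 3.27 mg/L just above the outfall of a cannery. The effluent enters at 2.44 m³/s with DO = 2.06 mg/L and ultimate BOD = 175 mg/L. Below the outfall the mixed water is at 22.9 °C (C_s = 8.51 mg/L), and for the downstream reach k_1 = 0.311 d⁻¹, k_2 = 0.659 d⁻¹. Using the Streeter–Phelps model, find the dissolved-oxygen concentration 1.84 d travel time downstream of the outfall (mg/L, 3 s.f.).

DO ≈ 1.99 mg/L

Mixed DO = (16.9×7.24 + 2.44×2.06)/(16.9+2.44) = 127.4/19.34 = 6.586 mg/L.
Mixed L₀ = (16.9×3.27 + 2.44×175)/(19.34) = 482.3/19.34 = 24.94 mg/L.
Initial deficit D₀ = C_s − DO₀ = 8.51 − 6.586 = 1.924 mg/L.
D(1.84) = [0.311×24.94/(0.659−0.311)](e^(−0.311×1.84) − e^(−0.659×1.84)) + 1.924 e^(−0.659×1.84)
= 22.28 × (0.5643 − 0.2974) + 1.924 × 0.2974 = 6.518 mg/L.
DO = 8.51 − 6.518 = 1.992 mg/L.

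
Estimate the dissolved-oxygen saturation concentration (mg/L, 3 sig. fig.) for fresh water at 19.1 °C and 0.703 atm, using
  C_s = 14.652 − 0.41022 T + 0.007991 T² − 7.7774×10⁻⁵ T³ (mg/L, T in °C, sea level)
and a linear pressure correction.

At sea level: C_s = 14.652 − 0.41022×19.1 + 0.007991×19.1² − 7.7774×10⁻⁵×19.1³ = 9.190 mg/L.
Pressure correction: C_s' = 9.190 × 0.703 = 6.461 mg/L.

C_s ≈ 6.46 mg/L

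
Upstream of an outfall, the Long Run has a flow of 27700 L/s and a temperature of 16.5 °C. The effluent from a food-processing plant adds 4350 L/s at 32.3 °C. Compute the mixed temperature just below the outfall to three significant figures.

18.6 °C

Flow-weighted mixing: C = (Q_r C_r + Q_w C_w)/(Q_r + Q_w)
= (27700×16.5 + 4350×32.3)/(27700 + 4350) = 597600/32050 = 18.64 °C.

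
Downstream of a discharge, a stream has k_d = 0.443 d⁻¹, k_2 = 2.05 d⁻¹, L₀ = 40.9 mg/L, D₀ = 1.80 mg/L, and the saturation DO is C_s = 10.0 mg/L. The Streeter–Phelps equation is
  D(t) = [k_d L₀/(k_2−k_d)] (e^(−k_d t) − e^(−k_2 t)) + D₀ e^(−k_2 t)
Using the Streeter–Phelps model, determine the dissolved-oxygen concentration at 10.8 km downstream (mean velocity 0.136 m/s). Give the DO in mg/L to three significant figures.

DO ≈ 3.94 mg/L

Travel time t = x/v = 10.8 km / (0.136 m/s) = 10800 m / 0.136 m/s = 79410 s = 0.9191 d.
k_d L₀/(k_2−k_d) = 0.443×40.9/(2.05−0.443) = 18.12/1.607 = 11.27 mg/L.
e^(−k_d t) = e^(−0.443×0.9191) = 0.6655; e^(−k_2 t) = e^(−2.05×0.9191) = 0.1520.
D = 11.27 × (0.6655 − 0.1520) + 1.80 × 0.1520 = 5.791 + 0.2735 = 6.064 mg/L.
DO = C_s − D = 10.0 − 6.064 = 3.936 mg/L.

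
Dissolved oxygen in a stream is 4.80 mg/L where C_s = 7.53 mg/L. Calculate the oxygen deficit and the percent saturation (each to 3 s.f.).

D ≈ 2.73 mg/L; 63.7 % saturation

D = C_s − C = 7.53 − 4.80 = 2.73 mg/L.
% saturation = 4.80/7.53 × 100 = 63.7 %.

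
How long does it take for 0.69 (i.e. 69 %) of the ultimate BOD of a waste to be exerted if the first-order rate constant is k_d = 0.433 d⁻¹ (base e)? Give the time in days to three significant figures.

t ≈ 2.70 d

y/L₀ = 1 − e^(−k_d t) = 0.69 ⇒ e^(−k_d t) = 0.310
t = −ln(0.310) / 0.433 = 1.171 / 0.433 = 2.705 d.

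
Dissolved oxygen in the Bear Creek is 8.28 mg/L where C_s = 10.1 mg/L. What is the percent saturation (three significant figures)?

% saturation = C/C_s × 100 = 8.28/10.1 × 100 = 82.0 %.

82.0 % saturation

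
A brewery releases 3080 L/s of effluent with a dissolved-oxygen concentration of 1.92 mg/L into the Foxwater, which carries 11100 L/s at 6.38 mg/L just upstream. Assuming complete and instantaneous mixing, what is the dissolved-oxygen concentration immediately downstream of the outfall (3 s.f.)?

5.41 mg/L

Flow-weighted mixing: C = (Q_r C_r + Q_w C_w)/(Q_r + Q_w)
= (11100×6.38 + 3080×1.92)/(11100 + 3080) = 76730/14180 = 5.411 mg/L.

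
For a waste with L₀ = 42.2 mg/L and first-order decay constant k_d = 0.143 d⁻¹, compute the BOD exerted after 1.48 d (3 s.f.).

y_t = L₀(1 − e^(−k_d t)) = 42.2 × (1 − e^(−0.143×1.48))
= 42.2 × (1 − 0.8093) = 42.2 × 0.1907 = 8.049 mg/L.

y ≈ 8.05 mg/L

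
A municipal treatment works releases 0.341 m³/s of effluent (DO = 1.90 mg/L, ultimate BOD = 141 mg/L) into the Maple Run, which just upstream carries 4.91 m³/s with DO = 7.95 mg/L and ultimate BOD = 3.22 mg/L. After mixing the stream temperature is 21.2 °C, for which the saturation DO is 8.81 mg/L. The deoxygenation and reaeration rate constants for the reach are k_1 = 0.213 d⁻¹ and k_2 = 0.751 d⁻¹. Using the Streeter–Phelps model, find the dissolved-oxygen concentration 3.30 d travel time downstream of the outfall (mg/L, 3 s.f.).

DO ≈ 6.72 mg/L

Mixed DO = (4.91×7.95 + 0.341×1.90)/(4.91+0.341) = 39.68/5.251 = 7.557 mg/L.
Mixed L₀ = (4.91×3.22 + 0.341×141)/(5.251) = 63.89/5.251 = 12.17 mg/L.
Initial deficit D₀ = C_s − DO₀ = 8.81 − 7.557 = 1.253 mg/L.
D(3.30) = [0.213×12.17/(0.751−0.213)](e^(−0.213×3.30) − e^(−0.751×3.30)) + 1.253 e^(−0.751×3.30)
= 4.817 × (0.4951 − 0.08389) + 1.253 × 0.08389 = 2.086 mg/L.
DO = 8.81 − 2.086 = 6.724 mg/L.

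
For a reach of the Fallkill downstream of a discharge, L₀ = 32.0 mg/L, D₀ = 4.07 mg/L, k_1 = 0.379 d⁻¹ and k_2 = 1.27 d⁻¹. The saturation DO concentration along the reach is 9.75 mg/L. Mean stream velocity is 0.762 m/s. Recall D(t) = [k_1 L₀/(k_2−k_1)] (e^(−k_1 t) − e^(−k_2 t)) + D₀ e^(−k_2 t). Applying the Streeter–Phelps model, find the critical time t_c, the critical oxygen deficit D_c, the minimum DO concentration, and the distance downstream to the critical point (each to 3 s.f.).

t_c ≈ 0.958 d; D_c ≈ 6.64 mg/L; min DO ≈ 3.11 mg/L; x_c ≈ 63.1 km

With k_2/k_1 = 3.351 and 1 − D₀(k_2−k_1)/(k_1 L₀) = 0.7010,
t_c = ln(3.351 × 0.7010) / (1.27 − 0.379) = ln(2.349) / 0.8910 = 0.8540/0.8910 = 0.9584 d.
L(t_c) = L₀ e^(−k_1 t_c) = 32.0 × 0.6954 = 22.25 mg/L, and at the critical point k_2 D_c = k_1 L, so D_c = (0.379/1.27) × 22.25 = 6.641 mg/L.
Minimum DO = C_s − D_c = 9.75 − 6.641 = 3.109 mg/L.
x_c = v t_c = 0.762 m/s × 0.9584 d × 86400 s/d = 63100 m ≈ 63.1 km.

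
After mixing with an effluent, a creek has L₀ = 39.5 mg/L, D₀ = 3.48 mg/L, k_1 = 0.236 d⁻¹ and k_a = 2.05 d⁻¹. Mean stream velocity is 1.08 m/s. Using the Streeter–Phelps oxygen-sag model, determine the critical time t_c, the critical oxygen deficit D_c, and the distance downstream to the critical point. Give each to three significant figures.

t_c ≈ 0.568 d; D_c ≈ 3.98 mg/L; x_c ≈ 53.0 km

t_c = [1/(k_a−k_1)] ln[(k_a/k_1)(1 − D₀(k_a−k_1)/(k_1 L₀))]
= [1/(2.05−0.236)] ln[(2.05/0.236)(1 − 3.48×1.814/(0.236×39.5))]
= (1/1.814) ln[8.686 × 0.3228] = 0.5513 × ln(2.804) = 0.5513 × 1.031 = 0.5684 d.
D_c = (k_1/k_a) L₀ e^(−k_1 t_c) = (0.236/2.05) × 39.5 × e^(−0.236×0.5684) = 0.1151 × 39.5 × 0.8745 = 3.976 mg/L.
x_c = v t_c = 1.08 m/s × 0.5684 d × 86400 s/d = 53040 m ≈ 53.0 km.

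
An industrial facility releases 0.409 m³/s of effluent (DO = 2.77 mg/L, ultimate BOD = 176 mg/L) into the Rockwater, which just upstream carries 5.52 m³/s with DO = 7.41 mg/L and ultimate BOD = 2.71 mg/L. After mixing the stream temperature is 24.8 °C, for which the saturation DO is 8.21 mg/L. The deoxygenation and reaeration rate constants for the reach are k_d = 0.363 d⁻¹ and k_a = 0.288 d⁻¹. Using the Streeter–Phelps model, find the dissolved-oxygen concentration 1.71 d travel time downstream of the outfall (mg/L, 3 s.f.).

Mixed DO = (5.52×7.41 + 0.409×2.77)/(5.52+0.409) = 42.04/5.929 = 7.090 mg/L.
Mixed L₀ = (5.52×2.71 + 0.409×176)/(5.929) = 86.94/5.929 = 14.66 mg/L.
Initial deficit D₀ = C_s − DO₀ = 8.21 − 7.090 = 1.120 mg/L.
D(1.71) = [0.363×14.66/(0.288−0.363)](e^(−0.363×1.71) − e^(−0.288×1.71)) + 1.120 e^(−0.288×1.71)
= -70.97 × (0.5376 − 0.6111) + 1.120 × 0.6111 = 5.905 mg/L.
DO = 8.21 − 5.905 = 2.305 mg/L.

DO ≈ 2.30 mg/L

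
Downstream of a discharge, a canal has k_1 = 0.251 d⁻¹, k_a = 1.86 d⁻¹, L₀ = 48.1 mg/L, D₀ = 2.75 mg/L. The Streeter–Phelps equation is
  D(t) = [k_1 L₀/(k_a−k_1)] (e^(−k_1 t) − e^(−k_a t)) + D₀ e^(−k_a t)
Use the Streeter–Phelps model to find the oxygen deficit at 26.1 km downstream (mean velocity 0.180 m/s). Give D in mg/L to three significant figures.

Travel time t = x/v = 26.1 km / (0.180 m/s) = 26100 m / 0.180 m/s = 145000 s = 1.678 d.
k_1 L₀/(k_a−k_1) = 0.251×48.1/(1.86−0.251) = 12.07/1.609 = 7.503 mg/L.
e^(−k_1 t) = e^(−0.251×1.678) = 0.6562; e^(−k_a t) = e^(−1.86×1.678) = 0.04409.
D = 7.503 × (0.6562 − 0.04409) + 2.75 × 0.04409 = 4.593 + 0.1212 = 4.714 mg/L.

D ≈ 4.71 mg/L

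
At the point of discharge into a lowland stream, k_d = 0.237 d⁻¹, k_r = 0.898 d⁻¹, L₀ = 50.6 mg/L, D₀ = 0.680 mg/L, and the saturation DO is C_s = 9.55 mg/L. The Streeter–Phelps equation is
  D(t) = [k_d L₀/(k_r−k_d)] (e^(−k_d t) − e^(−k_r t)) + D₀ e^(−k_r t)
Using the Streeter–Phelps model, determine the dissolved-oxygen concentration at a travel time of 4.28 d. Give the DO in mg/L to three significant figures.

k_d L₀/(k_r−k_d) = 0.237×50.6/(0.898−0.237) = 11.99/0.6610 = 18.14 mg/L.
e^(−k_d t) = e^(−0.237×4.280) = 0.3626; e^(−k_r t) = e^(−0.898×4.280) = 0.02142.
D = 18.14 × (0.3626 − 0.02142) + 0.680 × 0.02142 = 6.190 + 0.01457 = 6.205 mg/L.
DO = C_s − D = 9.55 − 6.205 = 3.345 mg/L.

DO ≈ 3.34 mg/L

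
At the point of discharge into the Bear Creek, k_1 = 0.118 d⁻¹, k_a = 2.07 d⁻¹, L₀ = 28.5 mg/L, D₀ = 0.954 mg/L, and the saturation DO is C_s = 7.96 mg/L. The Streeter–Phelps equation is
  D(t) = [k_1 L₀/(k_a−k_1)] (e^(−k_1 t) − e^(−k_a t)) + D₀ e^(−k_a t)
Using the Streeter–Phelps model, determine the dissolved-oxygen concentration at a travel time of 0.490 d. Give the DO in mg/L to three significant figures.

DO ≈ 6.61 mg/L

k_1 L₀/(k_a−k_1) = 0.118×28.5/(2.07−0.118) = 3.363/1.952 = 1.723 mg/L.
e^(−k_1 t) = e^(−0.118×0.4900) = 0.9438; e^(−k_a t) = e^(−2.07×0.4900) = 0.3627.
D = 1.723 × (0.9438 − 0.3627) + 0.954 × 0.3627 = 1.001 + 0.3460 = 1.347 mg/L.
DO = C_s − D = 7.96 − 1.347 = 6.613 mg/L.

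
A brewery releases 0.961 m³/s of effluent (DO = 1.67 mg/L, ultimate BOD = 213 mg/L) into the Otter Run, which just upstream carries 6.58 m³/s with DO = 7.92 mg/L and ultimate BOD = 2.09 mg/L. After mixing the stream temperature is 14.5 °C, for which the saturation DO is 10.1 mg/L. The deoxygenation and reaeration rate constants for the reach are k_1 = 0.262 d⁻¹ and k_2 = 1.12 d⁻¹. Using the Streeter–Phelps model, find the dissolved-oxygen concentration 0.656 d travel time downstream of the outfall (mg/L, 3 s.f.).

DO ≈ 5.47 mg/L

Mixed DO = (6.58×7.92 + 0.961×1.67)/(6.58+0.961) = 53.72/7.541 = 7.124 mg/L.
Mixed L₀ = (6.58×2.09 + 0.961×213)/(7.541) = 218.4/7.541 = 28.97 mg/L.
Initial deficit D₀ = C_s − DO₀ = 10.1 − 7.124 = 2.976 mg/L.
D(0.656) = [0.262×28.97/(1.12−0.262)](e^(−0.262×0.656) − e^(−1.12×0.656)) + 2.976 e^(−1.12×0.656)
= 8.846 × (0.8421 − 0.4796) + 2.976 × 0.4796 = 4.634 mg/L.
DO = 10.1 − 4.634 = 5.466 mg/L.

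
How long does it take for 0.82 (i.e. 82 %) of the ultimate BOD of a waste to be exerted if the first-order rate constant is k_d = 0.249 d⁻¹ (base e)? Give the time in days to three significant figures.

t ≈ 6.89 d

y/L₀ = 1 − e^(−k_d t) = 0.82 ⇒ e^(−k_d t) = 0.180
t = −ln(0.180) / 0.249 = 1.715 / 0.249 = 6.887 d.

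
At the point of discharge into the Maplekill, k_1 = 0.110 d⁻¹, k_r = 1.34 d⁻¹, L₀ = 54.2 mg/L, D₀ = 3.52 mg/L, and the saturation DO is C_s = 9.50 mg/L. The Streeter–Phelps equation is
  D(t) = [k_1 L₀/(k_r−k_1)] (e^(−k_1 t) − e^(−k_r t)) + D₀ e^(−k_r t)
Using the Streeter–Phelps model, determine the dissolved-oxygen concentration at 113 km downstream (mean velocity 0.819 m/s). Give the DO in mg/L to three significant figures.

Travel time t = x/v = 113 km / (0.819 m/s) = 113000 m / 0.819 m/s = 138000 s = 1.597 d.
k_1 L₀/(k_r−k_1) = 0.110×54.2/(1.34−0.110) = 5.962/1.230 = 4.847 mg/L.
e^(−k_1 t) = e^(−0.110×1.597) = 0.8389; e^(−k_r t) = e^(−1.34×1.597) = 0.1177.
D = 4.847 × (0.8389 − 0.1177) + 3.52 × 0.1177 = 3.496 + 0.4142 = 3.910 mg/L.
DO = C_s − D = 9.50 − 3.910 = 5.590 mg/L.

DO ≈ 5.59 mg/L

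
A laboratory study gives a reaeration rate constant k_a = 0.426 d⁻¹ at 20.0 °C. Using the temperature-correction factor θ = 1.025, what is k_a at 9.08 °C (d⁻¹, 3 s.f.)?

k_a(T₂) = k_a(T₁) · θ^(T₂−T₁) = 0.426 × 1.025^(9.08−20.0)
= 0.426 × 1.025^-10.9 = 0.426 × 0.7637 = 0.3253 d⁻¹.

k_a ≈ 0.325 d⁻¹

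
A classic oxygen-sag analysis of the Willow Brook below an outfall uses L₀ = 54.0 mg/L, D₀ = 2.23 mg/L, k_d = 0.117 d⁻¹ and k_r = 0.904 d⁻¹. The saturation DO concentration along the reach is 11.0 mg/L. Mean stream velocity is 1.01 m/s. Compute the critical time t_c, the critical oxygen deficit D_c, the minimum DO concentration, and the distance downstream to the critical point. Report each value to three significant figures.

t_c = [1/(k_r−k_d)] ln[(k_r/k_d)(1 − D₀(k_r−k_d)/(k_d L₀))]
= [1/(0.904−0.117)] ln[(0.904/0.117)(1 − 2.23×0.7870/(0.117×54.0))]
= (1/0.7870) ln[7.726 × 0.7222] = 1.271 × ln(5.580) = 1.271 × 1.719 = 2.185 d.
L(t_c) = L₀ e^(−k_d t_c) = 54.0 × 0.7745 = 41.82 mg/L, and at the critical point k_r D_c = k_d L, so D_c = (0.117/0.904) × 41.82 = 5.413 mg/L.
Minimum DO = C_s − D_c = 11.0 − 5.413 = 5.587 mg/L.
x_c = v t_c = 1.01 m/s × 2.185 d × 86400 s/d = 190600 m ≈ 191 km.

t_c ≈ 2.18 d; D_c ≈ 5.41 mg/L; min DO ≈ 5.59 mg/L; x_c ≈ 191 km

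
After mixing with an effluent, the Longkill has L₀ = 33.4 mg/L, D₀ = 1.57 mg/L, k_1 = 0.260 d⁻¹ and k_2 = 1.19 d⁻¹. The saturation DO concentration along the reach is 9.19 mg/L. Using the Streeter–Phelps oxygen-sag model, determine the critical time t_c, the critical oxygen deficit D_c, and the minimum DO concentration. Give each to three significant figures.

t_c ≈ 1.44 d; D_c ≈ 5.02 mg/L; min DO ≈ 4.17 mg/L

With k_2/k_1 = 4.577 and 1 − D₀(k_2−k_1)/(k_1 L₀) = 0.8319,
t_c = ln(4.577 × 0.8319) / (1.19 − 0.260) = ln(3.807) / 0.9300 = 1.337/0.9300 = 1.438 d.
D_c = (k_1/k_2) L₀ e^(−k_1 t_c) = (0.260/1.19) × 33.4 × e^(−0.260×1.438) = 0.2185 × 33.4 × 0.6881 = 5.022 mg/L.
Minimum DO = C_s − D_c = 9.19 − 5.022 = 4.168 mg/L.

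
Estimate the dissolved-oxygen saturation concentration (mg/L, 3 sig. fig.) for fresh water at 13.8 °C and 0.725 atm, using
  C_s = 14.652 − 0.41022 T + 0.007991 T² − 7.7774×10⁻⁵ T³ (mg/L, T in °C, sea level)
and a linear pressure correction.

C_s ≈ 7.47 mg/L

At sea level: C_s = 14.652 − 0.41022×13.8 + 0.007991×13.8² − 7.7774×10⁻⁵×13.8³ = 10.31 mg/L.
Pressure correction: C_s' = 10.31 × 0.725 = 7.474 mg/L.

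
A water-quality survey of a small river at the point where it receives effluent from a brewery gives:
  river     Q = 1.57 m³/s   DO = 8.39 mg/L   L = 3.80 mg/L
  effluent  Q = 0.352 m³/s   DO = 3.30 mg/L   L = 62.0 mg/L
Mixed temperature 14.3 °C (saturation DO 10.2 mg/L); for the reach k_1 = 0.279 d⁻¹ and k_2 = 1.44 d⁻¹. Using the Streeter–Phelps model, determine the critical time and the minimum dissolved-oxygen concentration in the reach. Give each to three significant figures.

t_c ≈ 0.0726 d; minimum DO ≈ 7.45 mg/L

Mixed DO = (1.57×8.39 + 0.352×3.30)/(1.57+0.352) = 14.33/1.922 = 7.458 mg/L.
Mixed L₀ = (1.57×3.80 + 0.352×62.0)/(1.922) = 27.79/1.922 = 14.46 mg/L.
Initial deficit D₀ = C_s − DO₀ = 10.2 − 7.458 = 2.742 mg/L.
t_c = (1/1.161) ln[(1.44/0.279)(1 − 2.742×1.161/(0.279×14.46))] = 0.8613 × ln(1.088) = 0.07261 d.
D_c = (0.279/1.44) × 14.46 × e^(−0.279×0.07261) = 0.1938 × 14.46 × 0.9799 = 2.745 mg/L.
Minimum DO = 10.2 − 2.745 = 7.455 mg/L.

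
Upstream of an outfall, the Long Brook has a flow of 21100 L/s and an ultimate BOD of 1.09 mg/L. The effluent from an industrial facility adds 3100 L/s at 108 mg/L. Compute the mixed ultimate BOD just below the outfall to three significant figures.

14.8 mg/L

Flow-weighted mixing: C = (Q_r C_r + Q_w C_w)/(Q_r + Q_w)
= (21100×1.09 + 3100×108)/(21100 + 3100) = 357800/24200 = 14.79 mg/L.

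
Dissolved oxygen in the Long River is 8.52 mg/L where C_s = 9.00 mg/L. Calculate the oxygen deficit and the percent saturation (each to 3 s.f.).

D = C_s − C = 9.00 − 8.52 = 0.480 mg/L.
% saturation = 8.52/9.00 × 100 = 94.7 %.

D ≈ 0.480 mg/L; 94.7 % saturation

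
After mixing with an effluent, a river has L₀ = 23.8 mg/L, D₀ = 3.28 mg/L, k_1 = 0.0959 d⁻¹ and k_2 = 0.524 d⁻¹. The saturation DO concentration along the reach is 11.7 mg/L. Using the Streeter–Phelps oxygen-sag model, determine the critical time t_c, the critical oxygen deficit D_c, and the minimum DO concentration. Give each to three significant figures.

t_c ≈ 1.74 d; D_c ≈ 3.69 mg/L; min DO ≈ 8.01 mg/L

With k_2/k_1 = 5.464 and 1 − D₀(k_2−k_1)/(k_1 L₀) = 0.3848,
t_c = ln(5.464 × 0.3848) / (0.524 − 0.0959) = ln(2.103) / 0.4281 = 0.7431/0.4281 = 1.736 d.
L(t_c) = L₀ e^(−k_1 t_c) = 23.8 × 0.8466 = 20.15 mg/L, and at the critical point k_2 D_c = k_1 L, so D_c = (0.0959/0.524) × 20.15 = 3.688 mg/L.
Minimum DO = C_s − D_c = 11.7 − 3.688 = 8.012 mg/L.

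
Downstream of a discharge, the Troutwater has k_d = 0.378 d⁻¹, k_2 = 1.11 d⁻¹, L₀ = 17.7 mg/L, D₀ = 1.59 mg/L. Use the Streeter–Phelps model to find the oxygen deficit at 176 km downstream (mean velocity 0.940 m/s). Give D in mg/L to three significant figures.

D ≈ 3.35 mg/L

Travel time t = x/v = 176 km / (0.940 m/s) = 176000 m / 0.940 m/s = 187200 s = 2.167 d.
k_d L₀/(k_2−k_d) = 0.378×17.7/(1.11−0.378) = 6.691/0.7320 = 9.140 mg/L.
e^(−k_d t) = e^(−0.378×2.167) = 0.4408; e^(−k_2 t) = e^(−1.11×2.167) = 0.09023.
D = 9.140 × (0.4408 − 0.09023) + 1.59 × 0.09023 = 3.204 + 0.1435 = 3.348 mg/L.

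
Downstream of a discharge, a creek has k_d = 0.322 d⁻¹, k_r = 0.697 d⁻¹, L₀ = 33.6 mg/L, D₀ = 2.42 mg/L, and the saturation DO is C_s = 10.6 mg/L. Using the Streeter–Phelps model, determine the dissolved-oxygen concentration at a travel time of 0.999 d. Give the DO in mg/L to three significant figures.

k_d L₀/(k_r−k_d) = 0.322×33.6/(0.697−0.322) = 10.82/0.3750 = 28.85 mg/L.
e^(−k_d t) = e^(−0.322×0.9990) = 0.7249; e^(−k_r t) = e^(−0.697×0.9990) = 0.4984.
D = 28.85 × (0.7249 − 0.4984) + 2.42 × 0.4984 = 6.535 + 1.206 = 7.741 mg/L.
DO = C_s − D = 10.6 − 7.741 = 2.859 mg/L.

DO ≈ 2.86 mg/L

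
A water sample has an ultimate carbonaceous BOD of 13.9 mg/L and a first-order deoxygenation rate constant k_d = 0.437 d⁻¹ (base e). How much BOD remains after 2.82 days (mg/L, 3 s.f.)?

L ≈ 4.05 mg/L

L_t = L₀ e^(−k_d t) = 13.9 × e^(−0.437×2.82) = 13.9 × 0.2916 = 4.053 mg/L.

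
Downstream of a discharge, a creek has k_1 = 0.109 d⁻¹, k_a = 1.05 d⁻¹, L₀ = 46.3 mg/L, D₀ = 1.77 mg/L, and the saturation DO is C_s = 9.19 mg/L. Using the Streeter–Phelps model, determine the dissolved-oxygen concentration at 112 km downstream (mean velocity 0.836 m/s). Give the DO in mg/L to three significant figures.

Travel time t = x/v = 112 km / (0.836 m/s) = 112000 m / 0.836 m/s = 134000 s = 1.551 d.
k_1 L₀/(k_a−k_1) = 0.109×46.3/(1.05−0.109) = 5.047/0.9410 = 5.363 mg/L.
e^(−k_1 t) = e^(−0.109×1.551) = 0.8445; e^(−k_a t) = e^(−1.05×1.551) = 0.1963.
D = 5.363 × (0.8445 − 0.1963) + 1.77 × 0.1963 = 3.476 + 0.3474 = 3.824 mg/L.
DO = C_s − D = 9.19 − 3.824 = 5.366 mg/L.

DO ≈ 5.37 mg/L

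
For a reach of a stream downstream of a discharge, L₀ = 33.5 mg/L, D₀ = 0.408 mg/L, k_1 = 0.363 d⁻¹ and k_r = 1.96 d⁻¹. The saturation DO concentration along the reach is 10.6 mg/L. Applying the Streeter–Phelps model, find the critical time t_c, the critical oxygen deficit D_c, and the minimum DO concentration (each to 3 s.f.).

At the critical point dD/dt = 0, so k_1 L₀ e^(−k_1 t) = k_r D. Substituting D(t) from the Streeter–Phelps equation and solving for t gives
t_c = ln[(k_r/k_1)(1 − D₀(k_r−k_1)/(k_1 L₀))] / (k_r−k_1).
Here k_r−k_1 = 1.597 d⁻¹ and 1 − D₀(k_r−k_1)/(k_1 L₀) = 1 − 0.408×1.597/(0.363×33.5) = 0.9464, so
t_c = ln(5.399 × 0.9464) / 1.597 = 1.631 / 1.597 = 1.021 d.
D_c = (k_1/k_r) L₀ e^(−k_1 t_c) = (0.363/1.96) × 33.5 × e^(−0.363×1.021) = 0.1852 × 33.5 × 0.6902 = 4.282 mg/L.
Minimum DO = C_s − D_c = 10.6 − 4.282 = 6.318 mg/L.

t_c ≈ 1.02 d; D_c ≈ 4.28 mg/L; min DO ≈ 6.32 mg/L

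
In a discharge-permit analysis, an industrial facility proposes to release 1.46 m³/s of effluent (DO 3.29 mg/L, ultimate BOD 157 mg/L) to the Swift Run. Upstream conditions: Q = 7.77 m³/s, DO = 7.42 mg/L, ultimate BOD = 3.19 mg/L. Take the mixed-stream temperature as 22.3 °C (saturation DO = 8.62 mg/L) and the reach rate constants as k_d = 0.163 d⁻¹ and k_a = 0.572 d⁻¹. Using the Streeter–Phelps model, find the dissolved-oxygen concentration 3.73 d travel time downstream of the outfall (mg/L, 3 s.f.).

DO ≈ 3.73 mg/L

Mixed DO = (7.77×7.42 + 1.46×3.29)/(7.77+1.46) = 62.46/9.230 = 6.767 mg/L.
Mixed L₀ = (7.77×3.19 + 1.46×157)/(9.230) = 254.0/9.230 = 27.52 mg/L.
Initial deficit D₀ = C_s − DO₀ = 8.62 − 6.767 = 1.853 mg/L.
D(3.73) = [0.163×27.52/(0.572−0.163)](e^(−0.163×3.73) − e^(−0.572×3.73)) + 1.853 e^(−0.572×3.73)
= 10.97 × (0.5444 − 0.1184) + 1.853 × 0.1184 = 4.892 mg/L.
DO = 8.62 − 4.892 = 3.728 mg/L.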